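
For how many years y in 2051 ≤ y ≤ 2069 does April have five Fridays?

April has 30 days; it has five Fridays when Friday falls among the first (month-length − 28) days — i.e. when April 1 is one of Friday/Thursday.
April 1 by year: 2051:Sat 2052:Mon 2053:Tue 2054:Wed 2055:Thu✓ 2056:Sat 2057:Sun 2058:Mon 2059:Tue 2060:Thu✓ 2061:Fri✓ 2062:Sat 2063:Sun 2064:Tue 2065:Wed 2066:Thu✓ 2067:Fri✓ 2068:Sun 2069:Mon
Years with five Fridays: 2055, 2060, 2061, 2066, 2067 → 5.

5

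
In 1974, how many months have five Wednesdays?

4

A month of length L has five Wednesdays iff its first Wednesday is on day ≤ L−28 (so day 1–3 in a 31-day month, 1–2 in a 30-day month, day 1 in a leap February).
Checking each month of 1974: Jan starts Tue (31d) ✓; Feb starts Fri (28d); Mar starts Fri (31d); Apr starts Mon (30d); May starts Wed (31d) ✓; Jun starts Sat (30d); Jul starts Mon (31d) ✓; Aug starts Thu (31d); Sep starts Sun (30d); Oct starts Tue (31d) ✓; Nov starts Fri (30d); Dec starts Sun (31d).
Five-Wednesday months: January, May, July, October → 4.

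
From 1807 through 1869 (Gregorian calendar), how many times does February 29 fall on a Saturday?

3

Leap years in 1807–1869: 16 of them.
Feb 29 weekday advances by 5 (mod 7) from one leap year to the next four years later (or differs when a century non-leap intervenes).
Leap-day weekdays: 1808:Mon 1812:Sat✓ 1816:Thu 1820:Tue 1824:Sun 1828:Fri 1832:Wed 1836:Mon 1840:Sat✓ 1844:Thu 1848:Tue 1852:Sun 1856:Fri 1860:Wed 1864:Mon 1868:Sat✓
Saturday: 1812, 1840, 1868 → 3.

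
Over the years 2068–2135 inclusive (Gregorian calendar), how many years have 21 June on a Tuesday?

Track 21 June's weekday year by year (advancing +1, or +2 across a Feb 29):
  2068: Thu  2069: Fri (+1)  2070: Sat (+1)  2071: Sun (+1)  2072: Tue (+2) ✓
  2073: Wed (+1)  2074: Thu (+1)  2075: Fri (+1)  2076: Sun (+2)  2077: Mon (+1)
  2078: Tue (+1) ✓  2079: Wed (+1)  2080: Fri (+2)  2081: Sat (+1)  … (40 more years) …
  2122: Sun (+1)  2123: Mon (+1)  2124: Wed (+2)  2125: Thu (+1)  2126: Fri (+1)
  2127: Sat (+1)  2128: Mon (+2)  2129: Tue (+1) ✓  2130: Wed (+1)  2131: Thu (+1)
  2132: Sat (+2)  2133: Sun (+1)  2134: Mon (+1)  2135: Tue (+1) ✓
Tuesday years: 2072, 2078, 2089, 2095, 2101, 2107, 2112, 2118, 2129, 2135 — 10 in total.

10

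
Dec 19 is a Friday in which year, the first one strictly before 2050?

From one year to the next, a fixed date's weekday advances by 1, or by 2 when a Feb 29 lies between the two dates.
2050: December 19 is Monday.
2049: Sunday (−1)
2048: Saturday (−1)
2047: Thursday (−2)
2046: Wednesday (−1)
2045: Tuesday (−1)
2044: Monday (−1)
2043: Saturday (−2)
2042: Friday (−1)
Dec 19 falls on a Friday in 2042.

2042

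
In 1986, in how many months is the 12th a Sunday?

2

Check the 12th of each month of 1986: Jan 12: Sun, Feb 12: Wed, Mar 12: Wed, Apr 12: Sat, May 12: Mon, Jun 12: Thu, Jul 12: Sat, Aug 12: Tue, Sep 12: Fri, Oct 12: Sun, Nov 12: Wed, Dec 12: Fri.
Sunday occurs in January, October — 2 months.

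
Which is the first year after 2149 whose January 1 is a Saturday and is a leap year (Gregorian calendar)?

2152

Jan 1 advances by 2 weekdays after a leap year and by 1 after a common year.
2149: Jan 1 is Wednesday.
2150: Thursday
2151: Friday
2152: Saturday (leap)
2152 begins on a Saturday and is a leap year.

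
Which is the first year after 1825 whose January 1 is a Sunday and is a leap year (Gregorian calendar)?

1832

Jan 1 advances by 2 weekdays after a leap year and by 1 after a common year.
1825: Jan 1 is Saturday.
1826: Sunday
1827: Monday
1828: Tuesday (leap)
1829: Thursday
1830: Friday
1831: Saturday
1832: Sunday (leap)
1832 begins on a Sunday and is a leap year.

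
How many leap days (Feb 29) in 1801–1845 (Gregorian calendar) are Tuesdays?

Leap years in 1801–1845: 11 of them.
Feb 29 weekday advances by 5 (mod 7) from one leap year to the next four years later (or differs when a century non-leap intervenes).
Leap-day weekdays: 1804:Wed 1808:Mon 1812:Sat 1816:Thu 1820:Tue✓ 1824:Sun 1828:Fri 1832:Wed 1836:Mon 1840:Sat 1844:Thu
Tuesday: 1820 → 1.

1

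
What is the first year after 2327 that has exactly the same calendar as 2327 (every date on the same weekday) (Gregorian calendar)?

2338

Two years share a calendar iff Jan 1 falls on the same weekday and both are leap or both are common. 2327: Jan 1 is Saturday, common year.
2328: Jan 1 Sunday, leap
2329: Jan 1 Tuesday, common
2330: Jan 1 Wednesday, common
2331: Jan 1 Thursday, common
2332: Jan 1 Friday, leap
2333: Jan 1 Sunday, common
2334: Jan 1 Monday, common
2335: Jan 1 Tuesday, common
2336: Jan 1 Wednesday, leap
2337: Jan 1 Friday, common
2338: Jan 1 Saturday, common
2338 matches on both conditions.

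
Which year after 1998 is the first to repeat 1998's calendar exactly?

2009

Two years share a calendar iff Jan 1 falls on the same weekday and both are leap or both are common. 1998: Jan 1 is Thursday, common year.
1999: Jan 1 Friday, common
2000: Jan 1 Saturday, leap
2001: Jan 1 Monday, common
2002: Jan 1 Tuesday, common
2003: Jan 1 Wednesday, common
2004: Jan 1 Thursday, leap
2005: Jan 1 Saturday, common
2006: Jan 1 Sunday, common
2007: Jan 1 Monday, common
2008: Jan 1 Tuesday, leap
2009: Jan 1 Thursday, common
2009 matches on both conditions.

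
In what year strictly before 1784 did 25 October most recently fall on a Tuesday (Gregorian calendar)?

1774

From one year to the next, a fixed date's weekday advances by 1, or by 2 when a Feb 29 lies between the two dates.
1784: October 25 is Monday.
1783: Saturday (−2)
1782: Friday (−1)
1781: Thursday (−1)
1780: Wednesday (−1)
1779: Monday (−2)
1778: Sunday (−1)
1777: Saturday (−1)
1776: Friday (−1)
1775: Wednesday (−2)
1774: Tuesday (−1)
25 October falls on a Tuesday in 1774.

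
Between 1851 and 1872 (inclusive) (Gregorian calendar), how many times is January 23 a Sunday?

3

Track January 23's weekday year by year (advancing +1, or +2 across a Feb 29):
  1851: Thu  1852: Fri (+1)  1853: Sun (+2) ✓  1854: Mon (+1)  1855: Tue (+1)
  1856: Wed (+1)  1857: Fri (+2)  1858: Sat (+1)  1859: Sun (+1) ✓  1860: Mon (+1)
  1861: Wed (+2)  1862: Thu (+1)  1863: Fri (+1)  1864: Sat (+1)  1865: Mon (+2)
  1866: Tue (+1)  1867: Wed (+1)  1868: Thu (+1)  1869: Sat (+2)  1870: Sun (+1) ✓
  1871: Mon (+1)  1872: Tue (+1)
Sunday years: 1853, 1859, 1870 — 3 in total.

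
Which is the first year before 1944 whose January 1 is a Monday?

1940

Jan 1 advances by 2 weekdays after a leap year and by 1 after a common year.
1944: Jan 1 is Saturday (leap).
1943: Friday
1942: Thursday
1941: Wednesday
1940: Monday (leap)
1940 begins on a Monday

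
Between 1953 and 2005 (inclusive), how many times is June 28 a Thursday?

Track June 28's weekday year by year (advancing +1, or +2 across a Feb 29):
  1953: Sun  1954: Mon (+1)  1955: Tue (+1)  1956: Thu (+2) ✓  1957: Fri (+1)
  1958: Sat (+1)  1959: Sun (+1)  1960: Tue (+2)  1961: Wed (+1)  1962: Thu (+1) ✓
  1963: Fri (+1)  1964: Sun (+2)  1965: Mon (+1)  1966: Tue (+1)  … (25 more years) …
  1992: Sun (+2)  1993: Mon (+1)  1994: Tue (+1)  1995: Wed (+1)  1996: Fri (+2)
  1997: Sat (+1)  1998: Sun (+1)  1999: Mon (+1)  2000: Wed (+2)  2001: Thu (+1) ✓
  2002: Fri (+1)  2003: Sat (+1)  2004: Mon (+2)  2005: Tue (+1)
Thursday years: 1956, 1962, 1973, 1979, 1984, 1990, 2001 — 7 in total.

7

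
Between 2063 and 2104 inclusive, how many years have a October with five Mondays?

18

October has 31 days; it has five Mondays when Monday falls among the first (month-length − 28) days — i.e. when October 1 is one of Monday/Sunday/Saturday.
October 1 by year: 2063:Mon✓ 2064:Wed 2065:Thu 2066:Fri 2067:Sat✓ 2068:Mon✓ 2069:Tue 2070:Wed 2071:Thu 2072:Sat✓ 2073:Sun✓ 2074:Mon✓ 2075:Tue 2076:Thu 2077:Fri …(12 more)… 2090:Sun✓ 2091:Mon✓ 2092:Wed 2093:Thu 2094:Fri 2095:Sat✓ 2096:Mon✓ 2097:Tue 2098:Wed 2099:Thu 2100:Fri 2101:Sat✓ 2102:Sun✓ 2103:Mon✓ 2104:Wed
Years with five Mondays: 2063, 2067, 2068, 2072, 2073, 2074, 2078, 2079, 2084, 2085, 2089, 2090, 2091, 2095, 2096, 2101, 2102, 2103 → 18.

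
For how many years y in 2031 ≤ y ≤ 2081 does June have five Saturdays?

14

June has 30 days; it has five Saturdays when Saturday falls among the first (month-length − 28) days — i.e. when June 1 is one of Saturday/Friday.
June 1 by year: 2031:Sun 2032:Tue 2033:Wed 2034:Thu 2035:Fri✓ 2036:Sun 2037:Mon 2038:Tue 2039:Wed 2040:Fri✓ 2041:Sat✓ 2042:Sun 2043:Mon 2044:Wed 2045:Thu …(21 more)… 2067:Wed 2068:Fri✓ 2069:Sat✓ 2070:Sun 2071:Mon 2072:Wed 2073:Thu 2074:Fri✓ 2075:Sat✓ 2076:Mon 2077:Tue 2078:Wed 2079:Thu 2080:Sat✓ 2081:Sun
Years with five Saturdays: 2035, 2040, 2041, 2046, 2047, 2052, 2057, 2058, 2063, 2068, 2069, 2074, 2075, 2080 → 14.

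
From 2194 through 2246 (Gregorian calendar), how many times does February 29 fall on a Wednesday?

Leap years in 2194–2246: 12 of them.
Feb 29 weekday advances by 5 (mod 7) from one leap year to the next four years later (or differs when a century non-leap intervenes).
Leap-day weekdays: 2196:Mon 2204:Wed✓ 2208:Mon 2212:Sat 2216:Thu 2220:Tue 2224:Sun 2228:Fri 2232:Wed✓ 2236:Mon 2240:Sat 2244:Thu
Wednesday: 2204, 2232 → 2.

2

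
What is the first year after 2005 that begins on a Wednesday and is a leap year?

Jan 1 advances by 2 weekdays after a leap year and by 1 after a common year.
2005: Jan 1 is Saturday.
2006: Sunday
2007: Monday
2008: Tuesday (leap)
2009: Thursday
2010: Friday
2011: Saturday
2012: Sunday (leap)
2013: Tuesday
2014: Wednesday
2015: Thursday
2016: Friday (leap)
2017: Sunday
2018: Monday
2019: Tuesday
2020: Wednesday (leap)
2020 begins on a Wednesday and is a leap year.

2020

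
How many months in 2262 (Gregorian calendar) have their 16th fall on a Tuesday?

2

Check the 16th of each month of 2262: Jan 16: Thu, Feb 16: Sun, Mar 16: Sun, Apr 16: Wed, May 16: Fri, Jun 16: Mon, Jul 16: Wed, Aug 16: Sat, Sep 16: Tue, Oct 16: Thu, Nov 16: Sun, Dec 16: Tue.
Tuesday occurs in September, December — 2 months.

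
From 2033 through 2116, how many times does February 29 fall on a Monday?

Leap years in 2033–2116: 20 of them.
Feb 29 weekday advances by 5 (mod 7) from one leap year to the next four years later (or differs when a century non-leap intervenes).
Leap-day weekdays: 2036:Fri 2040:Wed 2044:Mon✓ 2048:Sat 2052:Thu 2056:Tue 2060:Sun 2064:Fri 2068:Wed 2072:Mon✓ 2076:Sat 2080:Thu 2084:Tue 2088:Sun 2092:Fri 2096:Wed 2104:Fri 2108:Wed 2112:Mon✓ 2116:Sat
Monday: 2044, 2072, 2112 → 3.

3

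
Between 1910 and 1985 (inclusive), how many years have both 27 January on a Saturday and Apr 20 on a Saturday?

3

Check each year's weekday for 27 January and Apr 20:
  1910: Thu/Wed  1911: Fri/Thu  1912: Sat/Sat ✓  1913: Mon/Sun  1914: Tue/Mon  1915: Wed/Tue  1916: Thu/Thu  1917: Sat/Fri  1918: Sun/Sat  1919: Mon/Sun  1920: Tue/Tue  1921: Thu/Wed  1922: Fri/Thu  1923: Sat/Fri  …(48 more)…  1972: Thu/Thu  1973: Sat/Fri  1974: Sun/Sat  1975: Mon/Sun  1976: Tue/Tue  1977: Thu/Wed  1978: Fri/Thu  1979: Sat/Fri  1980: Sun/Sun  1981: Tue/Mon  1982: Wed/Tue  1983: Thu/Wed  1984: Fri/Fri  1985: Sun/Sat
Both conditions hold in: 1912, 1940, 1968 — 3.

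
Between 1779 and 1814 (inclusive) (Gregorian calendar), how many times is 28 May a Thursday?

Track 28 May's weekday year by year (advancing +1, or +2 across a Feb 29):
  1779: Fri  1780: Sun (+2)  1781: Mon (+1)  1782: Tue (+1)  1783: Wed (+1)
  1784: Fri (+2)  1785: Sat (+1)  1786: Sun (+1)  1787: Mon (+1)  1788: Wed (+2)
  1789: Thu (+1) ✓  1790: Fri (+1)  1791: Sat (+1)  1792: Mon (+2)  … (8 more years) …
  1801: Thu (+1) ✓  1802: Fri (+1)  1803: Sat (+1)  1804: Mon (+2)  1805: Tue (+1)
  1806: Wed (+1)  1807: Thu (+1) ✓  1808: Sat (+2)  1809: Sun (+1)  1810: Mon (+1)
  1811: Tue (+1)  1812: Thu (+2) ✓  1813: Fri (+1)  1814: Sat (+1)
Thursday years: 1789, 1795, 1801, 1807, 1812 — 5 in total.

5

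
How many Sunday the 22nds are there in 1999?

1

Check the 22nd of each month of 1999: Jan 22: Fri, Feb 22: Mon, Mar 22: Mon, Apr 22: Thu, May 22: Sat, Jun 22: Tue, Jul 22: Thu, Aug 22: Sun, Sep 22: Wed, Oct 22: Fri, Nov 22: Mon, Dec 22: Wed.
Sunday occurs in August — 1 month.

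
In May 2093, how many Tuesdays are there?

May 2093 has 31 days and begins on Friday.
The first Tuesday is May 5.
Tuesdays fall on 5, 12, 19, 26 — that's 4.

4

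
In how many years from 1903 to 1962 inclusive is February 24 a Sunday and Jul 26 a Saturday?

Check each year's weekday for February 24 and Jul 26:
  1903: Tue/Sun  1904: Wed/Tue  1905: Fri/Wed  1906: Sat/Thu  1907: Sun/Fri  1908: Mon/Sun  1909: Wed/Mon  1910: Thu/Tue  1911: Fri/Wed  1912: Sat/Fri  1913: Mon/Sat  1914: Tue/Sun  1915: Wed/Mon  1916: Thu/Wed  …(32 more)…  1949: Thu/Tue  1950: Fri/Wed  1951: Sat/Thu  1952: Sun/Sat ✓  1953: Tue/Sun  1954: Wed/Mon  1955: Thu/Tue  1956: Fri/Thu  1957: Sun/Fri  1958: Mon/Sat  1959: Tue/Sun  1960: Wed/Tue  1961: Fri/Wed  1962: Sat/Thu
Both conditions hold in: 1924, 1952 — 2.

2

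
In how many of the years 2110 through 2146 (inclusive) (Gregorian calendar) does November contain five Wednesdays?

11

November has 30 days; it has five Wednesdays when Wednesday falls among the first (month-length − 28) days — i.e. when November 1 is one of Wednesday/Tuesday.
November 1 by year: 2110:Sat 2111:Sun 2112:Tue✓ 2113:Wed✓ 2114:Thu 2115:Fri 2116:Sun 2117:Mon 2118:Tue✓ 2119:Wed✓ 2120:Fri 2121:Sat 2122:Sun 2123:Mon 2124:Wed✓ …(7 more)… 2132:Sat 2133:Sun 2134:Mon 2135:Tue✓ 2136:Thu 2137:Fri 2138:Sat 2139:Sun 2140:Tue✓ 2141:Wed✓ 2142:Thu 2143:Fri 2144:Sun 2145:Mon 2146:Tue✓
Years with five Wednesdays: 2112, 2113, 2118, 2119, 2124, 2129, 2130, 2135, 2140, 2141, 2146 → 11.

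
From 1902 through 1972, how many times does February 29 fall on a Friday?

2

Leap years in 1902–1972: 18 of them.
Feb 29 weekday advances by 5 (mod 7) from one leap year to the next four years later (or differs when a century non-leap intervenes).
Leap-day weekdays: 1904:Mon 1908:Sat 1912:Thu 1916:Tue 1920:Sun 1924:Fri✓ 1928:Wed 1932:Mon 1936:Sat 1940:Thu 1944:Tue 1948:Sun 1952:Fri✓ 1956:Wed 1960:Mon 1964:Sat 1968:Thu 1972:Tue
Friday: 1924, 1952 → 2.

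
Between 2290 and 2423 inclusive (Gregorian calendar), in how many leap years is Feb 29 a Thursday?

4

Leap years in 2290–2423: 32 of them.
Feb 29 weekday advances by 5 (mod 7) from one leap year to the next four years later (or differs when a century non-leap intervenes).
Leap-day weekdays: 2292:Mon 2296:Sat 2304:Mon 2308:Sat 2312:Thu✓ 2316:Tue 2320:Sun 2324:Fri 2328:Wed 2332:Mon 2336:Sat 2340:Thu✓ 2344:Tue …(6 more)… 2372:Tue 2376:Sun 2380:Fri 2384:Wed 2388:Mon 2392:Sat 2396:Thu✓ 2400:Tue 2404:Sun 2408:Fri 2412:Wed 2416:Mon 2420:Sat
Thursday: 2312, 2340, 2368, 2396 → 4.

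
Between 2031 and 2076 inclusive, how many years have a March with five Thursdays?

March has 31 days; it has five Thursdays when Thursday falls among the first (month-length − 28) days — i.e. when March 1 is one of Thursday/Wednesday/Tuesday.
March 1 by year: 2031:Sat 2032:Mon 2033:Tue✓ 2034:Wed✓ 2035:Thu✓ 2036:Sat 2037:Sun 2038:Mon 2039:Tue✓ 2040:Thu✓ 2041:Fri 2042:Sat 2043:Sun 2044:Tue✓ 2045:Wed✓ …(16 more)… 2062:Wed✓ 2063:Thu✓ 2064:Sat 2065:Sun 2066:Mon 2067:Tue✓ 2068:Thu✓ 2069:Fri 2070:Sat 2071:Sun 2072:Tue✓ 2073:Wed✓ 2074:Thu✓ 2075:Fri 2076:Sun
Years with five Thursdays: 2033, 2034, 2035, 2039, 2040, 2044, 2045, 2046, 2050, 2051, 2056, 2057, 2061, 2062, 2063, 2067, 2068, 2072, 2073, 2074 → 20.

20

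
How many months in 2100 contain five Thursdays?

A month of length L has five Thursdays iff its first Thursday is on day ≤ L−28 (so day 1–3 in a 31-day month, 1–2 in a 30-day month, day 1 in a leap February).
Checking each month of 2100: Jan starts Fri (31d); Feb starts Mon (28d); Mar starts Mon (31d); Apr starts Thu (30d) ✓; May starts Sat (31d); Jun starts Tue (30d); Jul starts Thu (31d) ✓; Aug starts Sun (31d); Sep starts Wed (30d) ✓; Oct starts Fri (31d); Nov starts Mon (30d); Dec starts Wed (31d) ✓.
Five-Thursday months: April, July, September, December → 4.

4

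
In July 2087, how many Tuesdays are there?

5

July 2087 has 31 days and begins on Tuesday.
The first Tuesday is July 1.
Tuesdays fall on 1, 8, 15, 22, 29 — that's 5.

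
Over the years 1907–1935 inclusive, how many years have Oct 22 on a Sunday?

4

Track Oct 22's weekday year by year (advancing +1, or +2 across a Feb 29):
  1907: Tue  1908: Thu (+2)  1909: Fri (+1)  1910: Sat (+1)  1911: Sun (+1) ✓
  1912: Tue (+2)  1913: Wed (+1)  1914: Thu (+1)  1915: Fri (+1)  1916: Sun (+2) ✓
  1917: Mon (+1)  1918: Tue (+1)  1919: Wed (+1)  1920: Fri (+2)  1921: Sat (+1)
  1922: Sun (+1) ✓  1923: Mon (+1)  1924: Wed (+2)  1925: Thu (+1)  1926: Fri (+1)
  1927: Sat (+1)  1928: Mon (+2)  1929: Tue (+1)  1930: Wed (+1)  1931: Thu (+1)
  1932: Sat (+2)  1933: Sun (+1) ✓  1934: Mon (+1)  1935: Tue (+1)
Sunday years: 1911, 1916, 1922, 1933 — 4 in total.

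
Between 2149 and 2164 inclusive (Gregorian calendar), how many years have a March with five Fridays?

March has 31 days; it has five Fridays when Friday falls among the first (month-length − 28) days — i.e. when March 1 is one of Friday/Thursday/Wednesday.
March 1 by year: 2149:Sat 2150:Sun 2151:Mon 2152:Wed✓ 2153:Thu✓ 2154:Fri✓ 2155:Sat 2156:Mon 2157:Tue 2158:Wed✓ 2159:Thu✓ 2160:Sat 2161:Sun 2162:Mon 2163:Tue 2164:Thu✓
Years with five Fridays: 2152, 2153, 2154, 2158, 2159, 2164 → 6.

6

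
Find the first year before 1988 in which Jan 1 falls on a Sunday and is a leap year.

Jan 1 advances by 2 weekdays after a leap year and by 1 after a common year.
1988: Jan 1 is Friday (leap).
1987: Thursday
1986: Wednesday
1985: Tuesday
1984: Sunday (leap)
1984 begins on a Sunday and is a leap year.

1984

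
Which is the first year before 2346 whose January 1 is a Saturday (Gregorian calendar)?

2344

Jan 1 advances by 2 weekdays after a leap year and by 1 after a common year.
2346: Jan 1 is Tuesday.
2345: Monday
2344: Saturday (leap)
2344 begins on a Saturday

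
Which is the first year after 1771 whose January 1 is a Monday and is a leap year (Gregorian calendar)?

1776

Jan 1 advances by 2 weekdays after a leap year and by 1 after a common year.
1771: Jan 1 is Tuesday.
1772: Wednesday (leap)
1773: Friday
1774: Saturday
1775: Sunday
1776: Monday (leap)
1776 begins on a Monday and is a leap year.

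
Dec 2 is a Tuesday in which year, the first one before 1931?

1930

From one year to the next, a fixed date's weekday advances by 1, or by 2 when a Feb 29 lies between the two dates.
1931: December 2 is Wednesday.
1930: Tuesday (−1)
Dec 2 falls on a Tuesday in 1930.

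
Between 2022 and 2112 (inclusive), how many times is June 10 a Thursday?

13

Track June 10's weekday year by year (advancing +1, or +2 across a Feb 29):
  2022: Fri  2023: Sat (+1)  2024: Mon (+2)  2025: Tue (+1)  2026: Wed (+1)
  2027: Thu (+1) ✓  2028: Sat (+2)  2029: Sun (+1)  2030: Mon (+1)  2031: Tue (+1)
  2032: Thu (+2) ✓  2033: Fri (+1)  2034: Sat (+1)  2035: Sun (+1)  … (63 more years) …
  2099: Wed (+1)  2100: Thu (+1) ✓  2101: Fri (+1)  2102: Sat (+1)  2103: Sun (+1)
  2104: Tue (+2)  2105: Wed (+1)  2106: Thu (+1) ✓  2107: Fri (+1)  2108: Sun (+2)
  2109: Mon (+1)  2110: Tue (+1)  2111: Wed (+1)  2112: Fri (+2)
Thursday years: 2027, 2032, 2038, 2049, 2055, 2060, 2066, 2077, 2083, 2088, 2094, 2100, 2106 — 13 in total.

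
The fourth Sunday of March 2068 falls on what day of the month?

25

March 1, 2068 is a Thursday, so the first Sunday is the 4th.
The fourth Sunday is 4 + 21 = 25.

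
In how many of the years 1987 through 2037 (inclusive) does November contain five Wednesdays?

15

November has 30 days; it has five Wednesdays when Wednesday falls among the first (month-length − 28) days — i.e. when November 1 is one of Wednesday/Tuesday.
November 1 by year: 1987:Sun 1988:Tue✓ 1989:Wed✓ 1990:Thu 1991:Fri 1992:Sun 1993:Mon 1994:Tue✓ 1995:Wed✓ 1996:Fri 1997:Sat 1998:Sun 1999:Mon 2000:Wed✓ 2001:Thu …(21 more)… 2023:Wed✓ 2024:Fri 2025:Sat 2026:Sun 2027:Mon 2028:Wed✓ 2029:Thu 2030:Fri 2031:Sat 2032:Mon 2033:Tue✓ 2034:Wed✓ 2035:Thu 2036:Sat 2037:Sun
Years with five Wednesdays: 1988, 1989, 1994, 1995, 2000, 2005, 2006, 2011, 2016, 2017, 2022, 2023, 2028, 2033, 2034 → 15.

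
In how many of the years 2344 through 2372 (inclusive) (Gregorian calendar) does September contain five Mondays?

8

September has 30 days; it has five Mondays when Monday falls among the first (month-length − 28) days — i.e. when September 1 is one of Monday/Sunday.
September 1 by year: 2344:Fri 2345:Sat 2346:Sun✓ 2347:Mon✓ 2348:Wed 2349:Thu 2350:Fri 2351:Sat 2352:Mon✓ 2353:Tue 2354:Wed 2355:Thu 2356:Sat 2357:Sun✓ 2358:Mon✓ 2359:Tue 2360:Thu 2361:Fri 2362:Sat 2363:Sun✓ 2364:Tue 2365:Wed 2366:Thu 2367:Fri 2368:Sun✓ 2369:Mon✓ 2370:Tue 2371:Wed 2372:Fri
Years with five Mondays: 2346, 2347, 2352, 2357, 2358, 2363, 2368, 2369 → 8.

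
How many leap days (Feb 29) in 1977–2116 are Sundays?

Leap years in 1977–2116: 34 of them.
Feb 29 weekday advances by 5 (mod 7) from one leap year to the next four years later (or differs when a century non-leap intervenes).
Leap-day weekdays: 1980:Fri 1984:Wed 1988:Mon 1992:Sat 1996:Thu 2000:Tue 2004:Sun✓ 2008:Fri 2012:Wed 2016:Mon 2020:Sat 2024:Thu 2028:Tue …(8 more)… 2064:Fri 2068:Wed 2072:Mon 2076:Sat 2080:Thu 2084:Tue 2088:Sun✓ 2092:Fri 2096:Wed 2104:Fri 2108:Wed 2112:Mon 2116:Sat
Sunday: 2004, 2032, 2060, 2088 → 4.

4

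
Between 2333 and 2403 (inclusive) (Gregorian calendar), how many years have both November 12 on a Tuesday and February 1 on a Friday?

Check each year's weekday for November 12 and February 1:
  2333: Sun/Wed  2334: Mon/Thu  2335: Tue/Fri ✓  2336: Thu/Sat  2337: Fri/Mon  2338: Sat/Tue  2339: Sun/Wed  2340: Tue/Thu  2341: Wed/Sat  2342: Thu/Sun  2343: Fri/Mon  2344: Sun/Tue  2345: Mon/Thu  2346: Tue/Fri ✓  …(43 more)…  2390: Mon/Thu  2391: Tue/Fri ✓  2392: Thu/Sat  2393: Fri/Mon  2394: Sat/Tue  2395: Sun/Wed  2396: Tue/Thu  2397: Wed/Sat  2398: Thu/Sun  2399: Fri/Mon  2400: Sun/Tue  2401: Mon/Thu  2402: Tue/Fri ✓  2403: Wed/Sat
Both conditions hold in: 2335, 2346, 2357, 2363, 2374, 2385, 2391, 2402 — 8.

8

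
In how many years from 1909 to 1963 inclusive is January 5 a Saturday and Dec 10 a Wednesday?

2

Check each year's weekday for January 5 and Dec 10:
  1909: Tue/Fri  1910: Wed/Sat  1911: Thu/Sun  1912: Fri/Tue  1913: Sun/Wed  1914: Mon/Thu  1915: Tue/Fri  1916: Wed/Sun  1917: Fri/Mon  1918: Sat/Tue  1919: Sun/Wed  1920: Mon/Fri  1921: Wed/Sat  1922: Thu/Sun  …(27 more)…  1950: Thu/Sun  1951: Fri/Mon  1952: Sat/Wed ✓  1953: Mon/Thu  1954: Tue/Fri  1955: Wed/Sat  1956: Thu/Mon  1957: Sat/Tue  1958: Sun/Wed  1959: Mon/Thu  1960: Tue/Sat  1961: Thu/Sun  1962: Fri/Mon  1963: Sat/Tue
Both conditions hold in: 1924, 1952 — 2.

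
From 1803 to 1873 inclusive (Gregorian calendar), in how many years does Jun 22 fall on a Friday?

10

Track Jun 22's weekday year by year (advancing +1, or +2 across a Feb 29):
  1803: Wed  1804: Fri (+2) ✓  1805: Sat (+1)  1806: Sun (+1)  1807: Mon (+1)
  1808: Wed (+2)  1809: Thu (+1)  1810: Fri (+1) ✓  1811: Sat (+1)  1812: Mon (+2)
  1813: Tue (+1)  1814: Wed (+1)  1815: Thu (+1)  1816: Sat (+2)  … (43 more years) …
  1860: Fri (+2) ✓  1861: Sat (+1)  1862: Sun (+1)  1863: Mon (+1)  1864: Wed (+2)
  1865: Thu (+1)  1866: Fri (+1) ✓  1867: Sat (+1)  1868: Mon (+2)  1869: Tue (+1)
  1870: Wed (+1)  1871: Thu (+1)  1872: Sat (+2)  1873: Sun (+1)
Friday years: 1804, 1810, 1821, 1827, 1832, 1838, 1849, 1855, 1860, 1866 — 10 in total.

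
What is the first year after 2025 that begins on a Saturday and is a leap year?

2028

Jan 1 advances by 2 weekdays after a leap year and by 1 after a common year.
2025: Jan 1 is Wednesday.
2026: Thursday
2027: Friday
2028: Saturday (leap)
2028 begins on a Saturday and is a leap year.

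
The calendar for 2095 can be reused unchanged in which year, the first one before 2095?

2089

Two years share a calendar iff Jan 1 falls on the same weekday and both are leap or both are common. 2095: Jan 1 is Saturday, common year.
2094: Jan 1 Friday, common
2093: Jan 1 Thursday, common
2092: Jan 1 Tuesday, leap
2091: Jan 1 Monday, common
2090: Jan 1 Sunday, common
2089: Jan 1 Saturday, common
2089 matches on both conditions.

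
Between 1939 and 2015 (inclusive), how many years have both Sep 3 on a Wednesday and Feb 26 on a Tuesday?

3

Check each year's weekday for Sep 3 and Feb 26:
  1939: Sun/Sun  1940: Tue/Mon  1941: Wed/Wed  1942: Thu/Thu  1943: Fri/Fri  1944: Sun/Sat  1945: Mon/Mon  1946: Tue/Tue  1947: Wed/Wed  1948: Fri/Thu  1949: Sat/Sat  1950: Sun/Sun  1951: Mon/Mon  1952: Wed/Tue ✓  …(49 more)…  2002: Tue/Tue  2003: Wed/Wed  2004: Fri/Thu  2005: Sat/Sat  2006: Sun/Sun  2007: Mon/Mon  2008: Wed/Tue ✓  2009: Thu/Thu  2010: Fri/Fri  2011: Sat/Sat  2012: Mon/Sun  2013: Tue/Tue  2014: Wed/Wed  2015: Thu/Thu
Both conditions hold in: 1952, 1980, 2008 — 3.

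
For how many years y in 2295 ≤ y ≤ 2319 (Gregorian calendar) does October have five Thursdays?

12

October has 31 days; it has five Thursdays when Thursday falls among the first (month-length − 28) days — i.e. when October 1 is one of Thursday/Wednesday/Tuesday.
October 1 by year: 2295:Tue✓ 2296:Thu✓ 2297:Fri 2298:Sat 2299:Sun 2300:Mon 2301:Tue✓ 2302:Wed✓ 2303:Thu✓ 2304:Sat 2305:Sun 2306:Mon 2307:Tue✓ 2308:Thu✓ 2309:Fri 2310:Sat 2311:Sun 2312:Tue✓ 2313:Wed✓ 2314:Thu✓ 2315:Fri 2316:Sun 2317:Mon 2318:Tue✓ 2319:Wed✓
Years with five Thursdays: 2295, 2296, 2301, 2302, 2303, 2307, 2308, 2312, 2313, 2314, 2318, 2319 → 12.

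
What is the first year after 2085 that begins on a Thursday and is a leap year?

Jan 1 advances by 2 weekdays after a leap year and by 1 after a common year.
2085: Jan 1 is Monday.
2086: Tuesday
2087: Wednesday
2088: Thursday (leap)
2088 begins on a Thursday and is a leap year.

2088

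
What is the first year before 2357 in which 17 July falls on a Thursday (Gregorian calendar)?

2352

From one year to the next, a fixed date's weekday advances by 1, or by 2 when a Feb 29 lies between the two dates.
2357: July 17 is Wednesday.
2356: Tuesday (−1)
2355: Sunday (−2)
2354: Saturday (−1)
2353: Friday (−1)
2352: Thursday (−1)
17 July falls on a Thursday in 2352.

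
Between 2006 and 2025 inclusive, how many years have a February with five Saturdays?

February has 28 days (29 in leap years); it has five Saturdays when Saturday falls among the first (month-length − 28) days — i.e. when February 1 is Saturday in a leap year (never in a common year).
February 1 by year: 2006:Wed 2007:Thu 2008:Fri 2009:Sun 2010:Mon 2011:Tue 2012:Wed 2013:Fri 2014:Sat 2015:Sun 2016:Mon 2017:Wed 2018:Thu 2019:Fri 2020:Sat✓ 2021:Mon 2022:Tue 2023:Wed 2024:Thu 2025:Sat
Years with five Saturdays: 2020 → 1.

1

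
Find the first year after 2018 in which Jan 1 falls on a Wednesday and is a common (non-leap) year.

Jan 1 advances by 2 weekdays after a leap year and by 1 after a common year.
2018: Jan 1 is Monday.
2019: Tuesday
2020: Wednesday (leap)
2021: Friday
2022: Saturday
2023: Sunday
2024: Monday (leap)
2025: Wednesday
2025 begins on a Wednesday and is a common year.

2025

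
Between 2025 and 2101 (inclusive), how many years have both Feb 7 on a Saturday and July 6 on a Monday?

Check each year's weekday for Feb 7 and July 6:
  2025: Fri/Sun  2026: Sat/Mon ✓  2027: Sun/Tue  2028: Mon/Thu  2029: Wed/Fri  2030: Thu/Sat  2031: Fri/Sun  2032: Sat/Tue  2033: Mon/Wed  2034: Tue/Thu  2035: Wed/Fri  2036: Thu/Sun  2037: Sat/Mon ✓  2038: Sun/Tue  …(49 more)…  2088: Sat/Tue  2089: Mon/Wed  2090: Tue/Thu  2091: Wed/Fri  2092: Thu/Sun  2093: Sat/Mon ✓  2094: Sun/Tue  2095: Mon/Wed  2096: Tue/Fri  2097: Thu/Sat  2098: Fri/Sun  2099: Sat/Mon ✓  2100: Sun/Tue  2101: Mon/Wed
Both conditions hold in: 2026, 2037, 2043, 2054, 2065, 2071, 2082, 2093, 2099 — 9.

9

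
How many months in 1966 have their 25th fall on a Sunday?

Check the 25th of each month of 1966: Jan 25: Tue, Feb 25: Fri, Mar 25: Fri, Apr 25: Mon, May 25: Wed, Jun 25: Sat, Jul 25: Mon, Aug 25: Thu, Sep 25: Sun, Oct 25: Tue, Nov 25: Fri, Dec 25: Sun.
Sunday occurs in September, December — 2 months.

2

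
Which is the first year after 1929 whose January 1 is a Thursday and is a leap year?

1948

Jan 1 advances by 2 weekdays after a leap year and by 1 after a common year.
1929: Jan 1 is Tuesday.
1930: Wednesday
1931: Thursday
1932: Friday (leap)
1933: Sunday
1934: Monday
1935: Tuesday
1936: Wednesday (leap)
1937: Friday
1938: Saturday
1939: Sunday
1940: Monday (leap)
1941: Wednesday
1942: Thursday
1943: Friday
1944: Saturday (leap)
1945: Monday
1946: Tuesday
1947: Wednesday
1948: Thursday (leap)
1948 begins on a Thursday and is a leap year.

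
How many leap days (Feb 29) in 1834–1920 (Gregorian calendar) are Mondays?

Leap years in 1834–1920: 21 of them.
Feb 29 weekday advances by 5 (mod 7) from one leap year to the next four years later (or differs when a century non-leap intervenes).
Leap-day weekdays: 1836:Mon✓ 1840:Sat 1844:Thu 1848:Tue 1852:Sun 1856:Fri 1860:Wed 1864:Mon✓ 1868:Sat 1872:Thu 1876:Tue 1880:Sun 1884:Fri 1888:Wed 1892:Mon✓ 1896:Sat 1904:Mon✓ 1908:Sat 1912:Thu 1916:Tue 1920:Sun
Monday: 1836, 1864, 1892, 1904 → 4.

4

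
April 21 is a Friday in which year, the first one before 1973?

From one year to the next, a fixed date's weekday advances by 1, or by 2 when a Feb 29 lies between the two dates.
1973: April 21 is Saturday.
1972: Friday (−1)
April 21 falls on a Friday in 1972.

1972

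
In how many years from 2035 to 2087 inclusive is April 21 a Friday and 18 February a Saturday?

5

Check each year's weekday for April 21 and 18 February:
  2035: Sat/Sun  2036: Mon/Mon  2037: Tue/Wed  2038: Wed/Thu  2039: Thu/Fri  2040: Sat/Sat  2041: Sun/Mon  2042: Mon/Tue  2043: Tue/Wed  2044: Thu/Thu  2045: Fri/Sat ✓  2046: Sat/Sun  2047: Sun/Mon  2048: Tue/Tue  …(25 more)…  2074: Sat/Sun  2075: Sun/Mon  2076: Tue/Tue  2077: Wed/Thu  2078: Thu/Fri  2079: Fri/Sat ✓  2080: Sun/Sun  2081: Mon/Tue  2082: Tue/Wed  2083: Wed/Thu  2084: Fri/Fri  2085: Sat/Sun  2086: Sun/Mon  2087: Mon/Tue
Both conditions hold in: 2045, 2051, 2062, 2073, 2079 — 5.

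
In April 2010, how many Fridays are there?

5

April 2010 has 30 days and begins on Thursday.
The first Friday is April 2.
Fridays fall on 2, 9, 16, 23, 30 — that's 5.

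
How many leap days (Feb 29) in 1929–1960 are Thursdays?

1

Leap years in 1929–1960: 8 of them.
Feb 29 weekday advances by 5 (mod 7) from one leap year to the next four years later (or differs when a century non-leap intervenes).
Leap-day weekdays: 1932:Mon 1936:Sat 1940:Thu✓ 1944:Tue 1948:Sun 1952:Fri 1956:Wed 1960:Mon
Thursday: 1940 → 1.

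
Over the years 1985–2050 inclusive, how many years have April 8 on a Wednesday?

Track April 8's weekday year by year (advancing +1, or +2 across a Feb 29):
  1985: Mon  1986: Tue (+1)  1987: Wed (+1) ✓  1988: Fri (+2)  1989: Sat (+1)
  1990: Sun (+1)  1991: Mon (+1)  1992: Wed (+2) ✓  1993: Thu (+1)  1994: Fri (+1)
  1995: Sat (+1)  1996: Mon (+2)  1997: Tue (+1)  1998: Wed (+1) ✓  … (38 more years) …
  2037: Wed (+1) ✓  2038: Thu (+1)  2039: Fri (+1)  2040: Sun (+2)  2041: Mon (+1)
  2042: Tue (+1)  2043: Wed (+1) ✓  2044: Fri (+2)  2045: Sat (+1)  2046: Sun (+1)
  2047: Mon (+1)  2048: Wed (+2) ✓  2049: Thu (+1)  2050: Fri (+1)
Wednesday years: 1987, 1992, 1998, 2009, 2015, 2020, 2026, 2037, 2043, 2048 — 10 in total.

10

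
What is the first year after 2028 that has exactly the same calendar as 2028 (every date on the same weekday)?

2056

Two years share a calendar iff Jan 1 falls on the same weekday and both are leap or both are common. 2028: Jan 1 is Saturday, leap year.
2029: Jan 1 Monday, common
2030: Jan 1 Tuesday, common
2031: Jan 1 Wednesday, common
2032: Jan 1 Thursday, leap
2033: Jan 1 Saturday, common
2034: Jan 1 Sunday, common
2035: Jan 1 Monday, common
2036: Jan 1 Tuesday, leap
2037: Jan 1 Thursday, common
2038: Jan 1 Friday, common
2039: Jan 1 Saturday, common
2040: Jan 1 Sunday, leap
2041: Jan 1 Tuesday, common
2042: Jan 1 Wednesday, common
2043: Jan 1 Thursday, common
2044: Jan 1 Friday, leap
2045: Jan 1 Sunday, common
2046: Jan 1 Monday, common
2047: Jan 1 Tuesday, common
2048: Jan 1 Wednesday, leap
2049: Jan 1 Friday, common
2050: Jan 1 Saturday, common
2051: Jan 1 Sunday, common
2052: Jan 1 Monday, leap
2053: Jan 1 Wednesday, common
2054: Jan 1 Thursday, common
2055: Jan 1 Friday, common
2056: Jan 1 Saturday, leap
2056 matches on both conditions.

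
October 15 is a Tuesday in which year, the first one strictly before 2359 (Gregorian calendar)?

From one year to the next, a fixed date's weekday advances by 1, or by 2 when a Feb 29 lies between the two dates.
2359: October 15 is Thursday.
2358: Wednesday (−1)
2357: Tuesday (−1)
October 15 falls on a Tuesday in 2357.

2357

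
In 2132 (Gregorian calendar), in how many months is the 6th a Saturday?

Check the 6th of each month of 2132: Jan 6: Sun, Feb 6: Wed, Mar 6: Thu, Apr 6: Sun, May 6: Tue, Jun 6: Fri, Jul 6: Sun, Aug 6: Wed, Sep 6: Sat, Oct 6: Mon, Nov 6: Thu, Dec 6: Sat.
Saturday occurs in September, December — 2 months.

2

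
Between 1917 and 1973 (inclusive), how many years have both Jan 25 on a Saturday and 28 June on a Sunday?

2

Check each year's weekday for Jan 25 and 28 June:
  1917: Thu/Thu  1918: Fri/Fri  1919: Sat/Sat  1920: Sun/Mon  1921: Tue/Tue  1922: Wed/Wed  1923: Thu/Thu  1924: Fri/Sat  1925: Sun/Sun  1926: Mon/Mon  1927: Tue/Tue  1928: Wed/Thu  1929: Fri/Fri  1930: Sat/Sat  …(29 more)…  1960: Mon/Tue  1961: Wed/Wed  1962: Thu/Thu  1963: Fri/Fri  1964: Sat/Sun ✓  1965: Mon/Mon  1966: Tue/Tue  1967: Wed/Wed  1968: Thu/Fri  1969: Sat/Sat  1970: Sun/Sun  1971: Mon/Mon  1972: Tue/Wed  1973: Thu/Thu
Both conditions hold in: 1936, 1964 — 2.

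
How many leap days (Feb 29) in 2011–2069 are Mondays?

Leap years in 2011–2069: 15 of them.
Feb 29 weekday advances by 5 (mod 7) from one leap year to the next four years later (or differs when a century non-leap intervenes).
Leap-day weekdays: 2012:Wed 2016:Mon✓ 2020:Sat 2024:Thu 2028:Tue 2032:Sun 2036:Fri 2040:Wed 2044:Mon✓ 2048:Sat 2052:Thu 2056:Tue 2060:Sun 2064:Fri 2068:Wed
Monday: 2016, 2044 → 2.

2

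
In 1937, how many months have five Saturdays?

4

A month of length L has five Saturdays iff its first Saturday is on day ≤ L−28 (so day 1–3 in a 31-day month, 1–2 in a 30-day month, day 1 in a leap February).
Checking each month of 1937: Jan starts Fri (31d) ✓; Feb starts Mon (28d); Mar starts Mon (31d); Apr starts Thu (30d); May starts Sat (31d) ✓; Jun starts Tue (30d); Jul starts Thu (31d) ✓; Aug starts Sun (31d); Sep starts Wed (30d); Oct starts Fri (31d) ✓; Nov starts Mon (30d); Dec starts Wed (31d).
Five-Saturday months: January, May, July, October → 4.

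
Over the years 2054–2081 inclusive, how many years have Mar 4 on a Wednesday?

4

Track Mar 4's weekday year by year (advancing +1, or +2 across a Feb 29):
  2054: Wed ✓  2055: Thu (+1)  2056: Sat (+2)  2057: Sun (+1)  2058: Mon (+1)
  2059: Tue (+1)  2060: Thu (+2)  2061: Fri (+1)  2062: Sat (+1)  2063: Sun (+1)
  2064: Tue (+2)  2065: Wed (+1) ✓  2066: Thu (+1)  2067: Fri (+1)  2068: Sun (+2)
  2069: Mon (+1)  2070: Tue (+1)  2071: Wed (+1) ✓  2072: Fri (+2)  2073: Sat (+1)
  2074: Sun (+1)  2075: Mon (+1)  2076: Wed (+2) ✓  2077: Thu (+1)  2078: Fri (+1)
  2079: Sat (+1)  2080: Mon (+2)  2081: Tue (+1)
Wednesday years: 2054, 2065, 2071, 2076 — 4 in total.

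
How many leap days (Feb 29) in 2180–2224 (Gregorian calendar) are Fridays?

Leap years in 2180–2224: 11 of them.
Feb 29 weekday advances by 5 (mod 7) from one leap year to the next four years later (or differs when a century non-leap intervenes).
Leap-day weekdays: 2180:Tue 2184:Sun 2188:Fri✓ 2192:Wed 2196:Mon 2204:Wed 2208:Mon 2212:Sat 2216:Thu 2220:Tue 2224:Sun
Friday: 2188 → 1.

1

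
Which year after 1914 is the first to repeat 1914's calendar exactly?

Two years share a calendar iff Jan 1 falls on the same weekday and both are leap or both are common. 1914: Jan 1 is Thursday, common year.
1915: Jan 1 Friday, common
1916: Jan 1 Saturday, leap
1917: Jan 1 Monday, common
1918: Jan 1 Tuesday, common
1919: Jan 1 Wednesday, common
1920: Jan 1 Thursday, leap
1921: Jan 1 Saturday, common
1922: Jan 1 Sunday, common
1923: Jan 1 Monday, common
1924: Jan 1 Tuesday, leap
1925: Jan 1 Thursday, common
1925 matches on both conditions.

1925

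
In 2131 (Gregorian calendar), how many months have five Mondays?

A month of length L has five Mondays iff its first Monday is on day ≤ L−28 (so day 1–3 in a 31-day month, 1–2 in a 30-day month, day 1 in a leap February).
Checking each month of 2131: Jan starts Mon (31d) ✓; Feb starts Thu (28d); Mar starts Thu (31d); Apr starts Sun (30d) ✓; May starts Tue (31d); Jun starts Fri (30d); Jul starts Sun (31d) ✓; Aug starts Wed (31d); Sep starts Sat (30d); Oct starts Mon (31d) ✓; Nov starts Thu (30d); Dec starts Sat (31d) ✓.
Five-Monday months: January, April, July, October, December → 5.

5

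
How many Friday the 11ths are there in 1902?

2

Check the 11th of each month of 1902: Jan 11: Sat, Feb 11: Tue, Mar 11: Tue, Apr 11: Fri, May 11: Sun, Jun 11: Wed, Jul 11: Fri, Aug 11: Mon, Sep 11: Thu, Oct 11: Sat, Nov 11: Tue, Dec 11: Thu.
Friday occurs in April, July — 2 months.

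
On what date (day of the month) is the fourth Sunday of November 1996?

24

November 1, 1996 is a Friday, so the first Sunday is the 3rd.
The fourth Sunday is 3 + 21 = 24.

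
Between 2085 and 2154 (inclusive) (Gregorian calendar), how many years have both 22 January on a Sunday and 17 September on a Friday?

0

Check each year's weekday for 22 January and 17 September:
  2085: Mon/Mon  2086: Tue/Tue  2087: Wed/Wed  2088: Thu/Fri  2089: Sat/Sat  2090: Sun/Sun  2091: Mon/Mon  2092: Tue/Wed  2093: Thu/Thu  2094: Fri/Fri  2095: Sat/Sat  2096: Sun/Mon  2097: Tue/Tue  2098: Wed/Wed  …(42 more)…  2141: Sun/Sun  2142: Mon/Mon  2143: Tue/Tue  2144: Wed/Thu  2145: Fri/Fri  2146: Sat/Sat  2147: Sun/Sun  2148: Mon/Tue  2149: Wed/Wed  2150: Thu/Thu  2151: Fri/Fri  2152: Sat/Sun  2153: Mon/Mon  2154: Tue/Tue
Both conditions hold in: no year — 0.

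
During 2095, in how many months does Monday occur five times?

A month of length L has five Mondays iff its first Monday is on day ≤ L−28 (so day 1–3 in a 31-day month, 1–2 in a 30-day month, day 1 in a leap February).
Checking each month of 2095: Jan starts Sat (31d) ✓; Feb starts Tue (28d); Mar starts Tue (31d); Apr starts Fri (30d); May starts Sun (31d) ✓; Jun starts Wed (30d); Jul starts Fri (31d); Aug starts Mon (31d) ✓; Sep starts Thu (30d); Oct starts Sat (31d) ✓; Nov starts Tue (30d); Dec starts Thu (31d).
Five-Monday months: January, May, August, October → 4.

4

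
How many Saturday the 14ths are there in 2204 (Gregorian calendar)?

3

Check the 14th of each month of 2204: Jan 14: Sat, Feb 14: Tue, Mar 14: Wed, Apr 14: Sat, May 14: Mon, Jun 14: Thu, Jul 14: Sat, Aug 14: Tue, Sep 14: Fri, Oct 14: Sun, Nov 14: Wed, Dec 14: Fri.
Saturday occurs in January, April, July — 3 months.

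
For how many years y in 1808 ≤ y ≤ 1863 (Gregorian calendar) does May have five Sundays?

24

May has 31 days; it has five Sundays when Sunday falls among the first (month-length − 28) days — i.e. when May 1 is one of Sunday/Saturday/Friday.
May 1 by year: 1808:Sun✓ 1809:Mon 1810:Tue 1811:Wed 1812:Fri✓ 1813:Sat✓ 1814:Sun✓ 1815:Mon 1816:Wed 1817:Thu 1818:Fri✓ 1819:Sat✓ 1820:Mon 1821:Tue 1822:Wed …(26 more)… 1849:Tue 1850:Wed 1851:Thu 1852:Sat✓ 1853:Sun✓ 1854:Mon 1855:Tue 1856:Thu 1857:Fri✓ 1858:Sat✓ 1859:Sun✓ 1860:Tue 1861:Wed 1862:Thu 1863:Fri✓
Years with five Sundays: 1808, 1812, 1813, 1814, 1818, 1819, 1824, 1825, 1829, 1830, 1831, 1835, 1836, 1840, 1841, 1842, 1846, 1847, 1852, 1853, 1857, 1858, 1859, 1863 → 24.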